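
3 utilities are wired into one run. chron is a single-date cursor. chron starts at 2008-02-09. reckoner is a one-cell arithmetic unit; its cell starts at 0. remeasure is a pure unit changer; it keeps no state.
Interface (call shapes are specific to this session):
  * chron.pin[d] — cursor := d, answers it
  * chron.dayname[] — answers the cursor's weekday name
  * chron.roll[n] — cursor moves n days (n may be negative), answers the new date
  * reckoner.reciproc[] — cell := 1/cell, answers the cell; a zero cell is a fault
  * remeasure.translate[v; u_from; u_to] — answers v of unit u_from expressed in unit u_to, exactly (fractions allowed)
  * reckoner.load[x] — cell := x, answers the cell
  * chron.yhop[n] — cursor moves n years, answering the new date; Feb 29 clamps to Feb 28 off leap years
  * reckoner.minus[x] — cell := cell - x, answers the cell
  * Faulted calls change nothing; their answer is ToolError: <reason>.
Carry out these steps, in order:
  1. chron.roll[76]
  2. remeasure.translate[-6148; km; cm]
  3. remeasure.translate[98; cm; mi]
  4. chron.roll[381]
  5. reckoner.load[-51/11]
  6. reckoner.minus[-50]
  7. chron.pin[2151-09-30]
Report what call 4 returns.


! 1. chron.roll(n→76) => 2008-04-25
! 2. remeasure.translate(v→-6148, u_from→km, u_to→cm) => -614800000
! 3. remeasure.translate(v→98, u_from→cm, u_to→mi) => 245/402336
! 4. chron.roll(n→381) => 2009-05-11
! 5. reckoner.load(x→-51/11) => -51/11
! 6. reckoner.minus(x→-50) => 499/11
! 7. chron.pin(d→2151-09-30) => 2151-09-30

Answer: 2009-05-11


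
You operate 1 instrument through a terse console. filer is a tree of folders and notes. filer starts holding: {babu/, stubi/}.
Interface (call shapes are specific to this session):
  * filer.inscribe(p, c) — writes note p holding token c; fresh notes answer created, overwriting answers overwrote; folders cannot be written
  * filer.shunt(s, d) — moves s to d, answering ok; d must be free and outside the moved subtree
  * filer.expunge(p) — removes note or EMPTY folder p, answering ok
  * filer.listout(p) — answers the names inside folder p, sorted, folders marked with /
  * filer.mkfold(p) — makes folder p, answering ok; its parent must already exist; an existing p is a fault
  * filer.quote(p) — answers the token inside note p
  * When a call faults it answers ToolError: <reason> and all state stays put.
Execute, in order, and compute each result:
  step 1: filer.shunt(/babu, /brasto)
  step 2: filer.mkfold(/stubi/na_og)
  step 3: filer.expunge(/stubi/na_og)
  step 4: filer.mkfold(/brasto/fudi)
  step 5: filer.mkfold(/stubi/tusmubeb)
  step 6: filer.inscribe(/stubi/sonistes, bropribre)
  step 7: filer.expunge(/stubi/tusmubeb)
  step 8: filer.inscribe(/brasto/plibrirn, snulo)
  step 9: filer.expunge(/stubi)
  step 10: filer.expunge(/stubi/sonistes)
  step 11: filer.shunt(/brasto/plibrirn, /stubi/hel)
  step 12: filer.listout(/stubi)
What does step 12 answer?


Answer: [hel]

Derivation:
Do: filer.shunt[s: /babu; d: /brasto]
See: ok
Do: filer.mkfold[p: /stubi/na_og]
See: ok
Do: filer.expunge[p: /stubi/na_og]
See: ok
Do: filer.mkfold[p: /brasto/fudi]
See: ok
Do: filer.mkfold[p: /stubi/tusmubeb]
See: ok
Do: filer.inscribe[p: /stubi/sonistes; c: bropribre]
See: created
Do: filer.expunge[p: /stubi/tusmubeb]
See: ok
Do: filer.inscribe[p: /brasto/plibrirn; c: snulo]
See: created
Do: filer.expunge[p: /stubi]
See: ToolError: not empty
Do: filer.expunge[p: /stubi/sonistes]
See: ok
Do: filer.shunt[s: /brasto/plibrirn; d: /stubi/hel]
See: ok
Do: filer.listout[p: /stubi]
See: [hel]


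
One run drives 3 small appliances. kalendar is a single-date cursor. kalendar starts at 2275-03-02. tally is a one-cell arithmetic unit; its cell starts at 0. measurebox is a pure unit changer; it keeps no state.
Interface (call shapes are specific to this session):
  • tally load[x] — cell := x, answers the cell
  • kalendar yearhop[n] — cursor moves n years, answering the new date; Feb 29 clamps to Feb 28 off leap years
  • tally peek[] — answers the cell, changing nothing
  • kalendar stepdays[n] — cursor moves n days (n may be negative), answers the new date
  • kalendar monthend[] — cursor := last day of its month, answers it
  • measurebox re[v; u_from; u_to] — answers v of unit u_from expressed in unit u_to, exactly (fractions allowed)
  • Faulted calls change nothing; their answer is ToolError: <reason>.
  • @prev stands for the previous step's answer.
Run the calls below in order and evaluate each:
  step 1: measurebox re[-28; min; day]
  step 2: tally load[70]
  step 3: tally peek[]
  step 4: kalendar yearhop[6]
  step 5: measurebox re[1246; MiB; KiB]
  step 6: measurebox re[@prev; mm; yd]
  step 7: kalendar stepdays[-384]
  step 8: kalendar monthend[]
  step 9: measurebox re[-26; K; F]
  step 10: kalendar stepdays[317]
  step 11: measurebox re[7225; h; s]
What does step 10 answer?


Now I run measurebox re(v: -28, u_from: min, u_to: day), yielding -7/360.
Then tally load(x: 70), and get 70.
Using tally peek(), giving 70.
I call kalendar yearhop(n: 6), and see 2281-03-02.
I run measurebox re(v: 1246, u_from: MiB, u_to: KiB), — result: 1275904.
I call measurebox re(v: @prev, u_from: mm, u_to: yd), and see 1594880/1143.
I try kalendar stepdays(n: -384), giving 2280-02-12.
I call kalendar monthend(), giving 2280-02-29.
I use measurebox re(v: -26, u_from: K, u_to: F), — result: -50647/100.
Invoking kalendar stepdays(n: 317), — result: 2281-01-11.
I call measurebox re(v: 7225, u_from: h, u_to: s), and get 26010000.

Answer: 2281-01-11


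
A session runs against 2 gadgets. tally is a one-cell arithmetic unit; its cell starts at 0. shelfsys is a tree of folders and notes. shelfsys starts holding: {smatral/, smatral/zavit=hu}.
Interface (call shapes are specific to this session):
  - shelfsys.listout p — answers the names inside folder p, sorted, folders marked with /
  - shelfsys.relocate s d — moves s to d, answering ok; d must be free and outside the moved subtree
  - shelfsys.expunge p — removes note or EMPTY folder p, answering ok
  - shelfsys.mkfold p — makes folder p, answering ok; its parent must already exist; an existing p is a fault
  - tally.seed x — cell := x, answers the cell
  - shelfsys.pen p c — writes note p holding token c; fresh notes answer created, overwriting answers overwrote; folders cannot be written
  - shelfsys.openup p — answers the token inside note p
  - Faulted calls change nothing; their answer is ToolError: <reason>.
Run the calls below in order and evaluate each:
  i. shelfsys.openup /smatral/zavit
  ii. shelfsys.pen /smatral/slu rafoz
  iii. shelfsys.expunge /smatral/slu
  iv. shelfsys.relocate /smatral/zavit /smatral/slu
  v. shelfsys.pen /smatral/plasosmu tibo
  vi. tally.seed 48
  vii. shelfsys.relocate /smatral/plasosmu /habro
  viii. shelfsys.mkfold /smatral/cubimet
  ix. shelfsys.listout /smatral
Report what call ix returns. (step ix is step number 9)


Answer: [cubimet/, slu]

Derivation:
I try openup using p=/smatral/zavit, and see hu.
Then pen using p=/smatral/slu, c=rafoz, giving created.
I try expunge using p=/smatral/slu, and observe ok.
I invoke relocate using s=/smatral/zavit, d=/smatral/slu, and get ok.
I run pen using p=/smatral/plasosmu, c=tibo, giving created.
I invoke seed using x=48, yielding 48.
Now I run relocate using s=/smatral/plasosmu, d=/habro, giving ok.
I invoke mkfold using p=/smatral/cubimet, which returns ok.
Next I call listout using p=/smatral, and get [cubimet/, slu].


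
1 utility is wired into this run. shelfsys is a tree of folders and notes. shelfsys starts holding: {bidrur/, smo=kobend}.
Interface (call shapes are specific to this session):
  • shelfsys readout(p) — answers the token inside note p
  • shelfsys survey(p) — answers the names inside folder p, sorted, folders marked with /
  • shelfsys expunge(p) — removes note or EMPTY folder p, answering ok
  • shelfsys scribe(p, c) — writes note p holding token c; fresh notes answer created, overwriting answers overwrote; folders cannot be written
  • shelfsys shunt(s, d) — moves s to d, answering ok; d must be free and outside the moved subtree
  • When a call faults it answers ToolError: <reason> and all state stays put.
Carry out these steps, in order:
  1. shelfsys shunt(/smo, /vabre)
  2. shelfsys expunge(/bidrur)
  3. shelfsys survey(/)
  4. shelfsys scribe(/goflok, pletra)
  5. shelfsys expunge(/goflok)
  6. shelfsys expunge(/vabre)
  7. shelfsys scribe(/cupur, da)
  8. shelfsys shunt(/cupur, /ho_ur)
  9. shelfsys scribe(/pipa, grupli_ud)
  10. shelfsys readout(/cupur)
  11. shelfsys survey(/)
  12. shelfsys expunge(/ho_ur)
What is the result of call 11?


;; shelfsys shunt(/smo, /vabre) => ok
;; shelfsys expunge(/bidrur) => ok
;; shelfsys survey(/) => [vabre]
;; shelfsys scribe(/goflok, pletra) => created
;; shelfsys expunge(/goflok) => ok
;; shelfsys expunge(/vabre) => ok
;; shelfsys scribe(/cupur, da) => created
;; shelfsys shunt(/cupur, /ho_ur) => ok
;; shelfsys scribe(/pipa, grupli_ud) => created
;; shelfsys readout(/cupur) => ToolError: not found
;; shelfsys survey(/) => [ho_ur, pipa]
;; shelfsys expunge(/ho_ur) => ok

Answer: [ho_ur, pipa]


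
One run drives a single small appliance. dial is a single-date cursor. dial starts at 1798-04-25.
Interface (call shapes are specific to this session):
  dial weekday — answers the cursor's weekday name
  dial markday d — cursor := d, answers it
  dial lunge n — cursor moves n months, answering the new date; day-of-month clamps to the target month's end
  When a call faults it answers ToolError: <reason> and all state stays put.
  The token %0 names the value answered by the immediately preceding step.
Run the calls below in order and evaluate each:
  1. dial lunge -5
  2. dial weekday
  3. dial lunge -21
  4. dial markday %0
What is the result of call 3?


Next I call dial lunge using n=-5: 1797-11-25.
Next I call dial weekday, yielding Saturday.
I try dial lunge using n=-21: 1796-02-25.
Calling dial markday using d=%0, — result: 1796-02-25.

Answer: 1796-02-25


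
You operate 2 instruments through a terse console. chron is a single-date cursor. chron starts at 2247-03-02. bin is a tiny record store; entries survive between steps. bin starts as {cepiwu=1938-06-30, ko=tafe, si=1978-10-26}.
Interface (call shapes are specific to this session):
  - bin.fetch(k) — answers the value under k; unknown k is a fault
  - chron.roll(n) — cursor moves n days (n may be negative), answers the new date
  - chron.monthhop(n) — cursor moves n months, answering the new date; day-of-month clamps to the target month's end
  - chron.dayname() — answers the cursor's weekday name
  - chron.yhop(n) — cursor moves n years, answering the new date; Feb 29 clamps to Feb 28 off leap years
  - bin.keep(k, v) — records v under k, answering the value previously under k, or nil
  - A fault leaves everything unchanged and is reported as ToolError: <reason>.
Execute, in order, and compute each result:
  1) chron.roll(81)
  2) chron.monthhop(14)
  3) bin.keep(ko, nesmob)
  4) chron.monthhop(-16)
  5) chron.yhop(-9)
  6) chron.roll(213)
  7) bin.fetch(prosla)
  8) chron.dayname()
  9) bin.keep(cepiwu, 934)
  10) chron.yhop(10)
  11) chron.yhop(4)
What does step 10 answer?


$ roll n=81
:: 2247-05-22
$ monthhop n=14
:: 2248-07-22
$ keep k=ko v=nesmob
:: tafe
$ monthhop n=-16
:: 2247-03-22
$ yhop n=-9
:: 2238-03-22
$ roll n=213
:: 2238-10-21
$ fetch k=prosla
:: ToolError: no such key prosla
$ dayname
:: Sunday
$ keep k=cepiwu v=934
:: 1938-06-30
$ yhop n=10
:: 2248-10-21
$ yhop n=4
:: 2252-10-21

Answer: 2248-10-21


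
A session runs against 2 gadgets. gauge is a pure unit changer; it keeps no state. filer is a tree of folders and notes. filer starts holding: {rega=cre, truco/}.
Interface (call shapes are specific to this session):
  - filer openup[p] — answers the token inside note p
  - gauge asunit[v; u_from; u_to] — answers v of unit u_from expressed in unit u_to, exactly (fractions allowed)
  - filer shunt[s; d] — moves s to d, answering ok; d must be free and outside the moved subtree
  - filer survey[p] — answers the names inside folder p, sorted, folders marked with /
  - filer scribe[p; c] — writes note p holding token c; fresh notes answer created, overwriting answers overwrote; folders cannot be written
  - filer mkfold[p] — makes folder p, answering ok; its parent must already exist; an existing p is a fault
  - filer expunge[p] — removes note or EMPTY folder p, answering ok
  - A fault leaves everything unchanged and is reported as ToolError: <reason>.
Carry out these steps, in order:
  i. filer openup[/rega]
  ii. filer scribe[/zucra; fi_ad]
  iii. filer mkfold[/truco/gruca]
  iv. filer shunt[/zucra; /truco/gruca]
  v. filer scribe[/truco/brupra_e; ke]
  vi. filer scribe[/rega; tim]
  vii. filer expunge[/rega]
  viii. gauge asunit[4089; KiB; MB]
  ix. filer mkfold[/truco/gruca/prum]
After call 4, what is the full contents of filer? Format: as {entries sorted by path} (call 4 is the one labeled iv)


Answer: {rega=cre, truco/, truco/gruca/, zucra=fi_ad}

Derivation:
→ filer openup(p: /rega)
← cre
→ filer scribe(p: /zucra, c: fi_ad)
← created
→ filer mkfold(p: /truco/gruca)
← ok
→ filer shunt(s: /zucra, d: /truco/gruca)
← ToolError: exists
→ filer scribe(p: /truco/brupra_e, c: ke)
← created
→ filer scribe(p: /rega, c: tim)
← overwrote
→ filer expunge(p: /rega)
← ok
→ gauge asunit(v: 4089, u_from: KiB, u_to: MB)
← 65424/15625
→ filer mkfold(p: /truco/gruca/prum)
← ok


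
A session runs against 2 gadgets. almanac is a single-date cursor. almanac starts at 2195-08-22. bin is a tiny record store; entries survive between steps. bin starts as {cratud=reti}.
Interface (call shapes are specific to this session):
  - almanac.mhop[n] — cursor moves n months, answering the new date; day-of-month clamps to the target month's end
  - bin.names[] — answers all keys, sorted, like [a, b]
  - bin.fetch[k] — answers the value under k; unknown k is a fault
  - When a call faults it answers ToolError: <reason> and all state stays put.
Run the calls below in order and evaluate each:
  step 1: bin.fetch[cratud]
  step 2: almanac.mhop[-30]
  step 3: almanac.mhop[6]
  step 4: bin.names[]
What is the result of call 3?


Answer: 2193-08-22

Derivation:
[in] fetch k→cratud
  reti
[in] mhop n→-30
  2193-02-22
[in] mhop n→6
  2193-08-22
[in] names
  [cratud]


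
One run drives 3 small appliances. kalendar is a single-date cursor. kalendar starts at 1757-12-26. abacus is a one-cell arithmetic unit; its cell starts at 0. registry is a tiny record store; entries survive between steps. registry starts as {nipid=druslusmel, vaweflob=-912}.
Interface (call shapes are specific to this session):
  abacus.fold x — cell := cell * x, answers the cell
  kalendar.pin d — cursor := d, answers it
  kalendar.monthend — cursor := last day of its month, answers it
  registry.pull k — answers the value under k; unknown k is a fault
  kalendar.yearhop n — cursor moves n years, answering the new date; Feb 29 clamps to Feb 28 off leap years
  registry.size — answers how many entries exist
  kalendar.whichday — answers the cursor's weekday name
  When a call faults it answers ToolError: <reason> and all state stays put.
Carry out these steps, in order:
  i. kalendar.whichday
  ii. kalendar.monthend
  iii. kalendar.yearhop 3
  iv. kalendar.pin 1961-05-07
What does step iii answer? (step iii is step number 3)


Answer: 1760-12-31

Derivation:
I use kalendar.whichday, giving Monday.
Then kalendar.monthend, — result: 1757-12-31.
Using kalendar.yearhop on n=3, and get 1760-12-31.
Invoking kalendar.pin on d=1961-05-07: 1961-05-07.


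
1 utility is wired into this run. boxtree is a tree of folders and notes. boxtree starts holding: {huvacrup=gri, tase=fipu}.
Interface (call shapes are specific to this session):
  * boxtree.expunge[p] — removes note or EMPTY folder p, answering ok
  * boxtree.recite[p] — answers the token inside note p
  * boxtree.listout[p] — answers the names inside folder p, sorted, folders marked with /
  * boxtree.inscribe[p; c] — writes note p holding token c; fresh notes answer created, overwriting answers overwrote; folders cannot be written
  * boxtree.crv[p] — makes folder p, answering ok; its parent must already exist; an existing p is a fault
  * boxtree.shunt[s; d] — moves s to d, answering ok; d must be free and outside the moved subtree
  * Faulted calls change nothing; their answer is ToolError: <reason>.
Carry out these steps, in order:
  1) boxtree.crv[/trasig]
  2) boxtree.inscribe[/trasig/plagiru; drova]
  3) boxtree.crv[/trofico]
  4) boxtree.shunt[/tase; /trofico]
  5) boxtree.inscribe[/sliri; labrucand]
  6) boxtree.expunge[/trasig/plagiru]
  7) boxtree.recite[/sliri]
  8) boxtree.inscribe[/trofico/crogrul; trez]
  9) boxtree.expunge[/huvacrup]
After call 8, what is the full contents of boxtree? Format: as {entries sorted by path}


Now I run boxtree.crv(p='/trasig'), and see ok.
Calling boxtree.inscribe(p='/trasig/plagiru', c='drova'), and see created.
Using boxtree.crv(p='/trofico'), which returns ok.
Calling boxtree.shunt(s='/tase', d='/trofico'), → ToolError: exists.
I try boxtree.inscribe(p='/sliri', c='labrucand'), yielding created.
I run boxtree.expunge(p='/trasig/plagiru'), yielding ok.
Invoking boxtree.recite(p='/sliri'), giving labrucand.
Invoking boxtree.inscribe(p='/trofico/crogrul', c='trez'), → created.
Now I run boxtree.expunge(p='/huvacrup'), → ok.

Answer: {huvacrup=gri, sliri=labrucand, tase=fipu, trasig/, trofico/, trofico/crogrul=trez}


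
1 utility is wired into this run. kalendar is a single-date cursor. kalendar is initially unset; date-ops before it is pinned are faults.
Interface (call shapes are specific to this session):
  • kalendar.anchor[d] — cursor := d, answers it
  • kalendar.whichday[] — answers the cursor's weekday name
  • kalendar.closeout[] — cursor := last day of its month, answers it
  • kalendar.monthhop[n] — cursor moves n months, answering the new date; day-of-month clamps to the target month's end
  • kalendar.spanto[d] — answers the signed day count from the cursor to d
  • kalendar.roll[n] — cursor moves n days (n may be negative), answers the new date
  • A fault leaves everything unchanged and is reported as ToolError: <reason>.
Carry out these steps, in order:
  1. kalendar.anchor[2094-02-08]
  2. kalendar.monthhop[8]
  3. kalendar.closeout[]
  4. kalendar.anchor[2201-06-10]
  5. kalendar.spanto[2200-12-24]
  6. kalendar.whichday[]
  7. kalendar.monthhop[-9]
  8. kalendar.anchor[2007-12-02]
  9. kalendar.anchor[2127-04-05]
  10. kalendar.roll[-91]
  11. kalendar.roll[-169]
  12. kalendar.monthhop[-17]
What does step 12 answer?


Answer: 2125-02-19

Derivation:
Act: kalendar.anchor[d→2094-02-08]
Obs: 2094-02-08
Act: kalendar.monthhop[n→8]
Obs: 2094-10-08
Act: kalendar.closeout[]
Obs: 2094-10-31
Act: kalendar.anchor[d→2201-06-10]
Obs: 2201-06-10
Act: kalendar.spanto[d→2200-12-24]
Obs: -168
Act: kalendar.whichday[]
Obs: Wednesday
Act: kalendar.monthhop[n→-9]
Obs: 2200-09-10
Act: kalendar.anchor[d→2007-12-02]
Obs: 2007-12-02
Act: kalendar.anchor[d→2127-04-05]
Obs: 2127-04-05
Act: kalendar.roll[n→-91]
Obs: 2127-01-04
Act: kalendar.roll[n→-169]
Obs: 2126-07-19
Act: kalendar.monthhop[n→-17]
Obs: 2125-02-19


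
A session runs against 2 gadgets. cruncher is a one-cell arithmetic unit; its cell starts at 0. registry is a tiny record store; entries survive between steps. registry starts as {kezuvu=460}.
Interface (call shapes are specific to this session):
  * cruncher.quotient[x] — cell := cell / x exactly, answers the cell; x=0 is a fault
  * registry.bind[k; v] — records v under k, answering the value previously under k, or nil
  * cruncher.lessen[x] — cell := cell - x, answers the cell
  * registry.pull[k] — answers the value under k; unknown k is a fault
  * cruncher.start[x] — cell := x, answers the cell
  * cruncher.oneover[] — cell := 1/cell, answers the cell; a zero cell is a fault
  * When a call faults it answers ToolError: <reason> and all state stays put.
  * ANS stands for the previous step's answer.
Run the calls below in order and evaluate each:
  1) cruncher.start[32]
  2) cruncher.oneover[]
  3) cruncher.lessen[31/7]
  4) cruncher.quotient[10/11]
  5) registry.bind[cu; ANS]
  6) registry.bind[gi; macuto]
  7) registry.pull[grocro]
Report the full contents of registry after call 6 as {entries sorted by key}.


·→ start(x→32)
·← 32
·→ oneover()
·← 1/32
·→ lessen(x→31/7)
·← -985/224
·→ quotient(x→10/11)
·← -2167/448
·→ bind(k→cu, v→ANS)
·← nil
·→ bind(k→gi, v→macuto)
·← nil
·→ pull(k→grocro)
·← ToolError: no such key grocro

Answer: {cu=-2167/448, gi=macuto, kezuvu=460}


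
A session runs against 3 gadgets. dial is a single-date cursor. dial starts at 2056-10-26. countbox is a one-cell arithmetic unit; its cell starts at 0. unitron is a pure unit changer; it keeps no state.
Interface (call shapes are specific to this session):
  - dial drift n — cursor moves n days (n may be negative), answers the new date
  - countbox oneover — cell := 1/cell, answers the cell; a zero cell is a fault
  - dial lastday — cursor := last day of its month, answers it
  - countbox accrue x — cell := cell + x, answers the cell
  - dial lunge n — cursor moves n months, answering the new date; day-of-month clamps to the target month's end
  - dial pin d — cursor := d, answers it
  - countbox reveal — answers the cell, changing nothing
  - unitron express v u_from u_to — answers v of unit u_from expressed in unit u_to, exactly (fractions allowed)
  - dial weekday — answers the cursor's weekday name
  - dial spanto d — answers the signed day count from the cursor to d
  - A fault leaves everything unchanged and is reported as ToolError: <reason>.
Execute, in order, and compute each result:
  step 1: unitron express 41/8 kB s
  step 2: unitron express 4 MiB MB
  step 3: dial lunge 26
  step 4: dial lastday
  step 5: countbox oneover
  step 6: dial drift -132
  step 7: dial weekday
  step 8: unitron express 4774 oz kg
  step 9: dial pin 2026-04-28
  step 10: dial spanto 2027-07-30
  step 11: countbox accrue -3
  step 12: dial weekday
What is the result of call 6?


Answer: 2058-08-21

Derivation:
I invoke unitron express using 41/8, kB, s, which returns ToolError: incompatible units.
Then unitron express using 4, MiB, MB, and observe 65536/15625.
I invoke dial lunge using 26, giving 2058-12-26.
I try dial lastday, and see 2058-12-31.
Now I run countbox oneover(), — result: ToolError: reciprocal of zero.
I call dial drift using -132, — result: 2058-08-21.
I call dial weekday, giving Wednesday.
Using unitron express using 4774, oz, kg, which returns 108272498719/800000000.
I call dial pin using 2026-04-28, → 2026-04-28.
Calling dial spanto using 2027-07-30, → 458.
I call countbox accrue using -3, and see -3.
I run dial weekday, which returns Tuesday.


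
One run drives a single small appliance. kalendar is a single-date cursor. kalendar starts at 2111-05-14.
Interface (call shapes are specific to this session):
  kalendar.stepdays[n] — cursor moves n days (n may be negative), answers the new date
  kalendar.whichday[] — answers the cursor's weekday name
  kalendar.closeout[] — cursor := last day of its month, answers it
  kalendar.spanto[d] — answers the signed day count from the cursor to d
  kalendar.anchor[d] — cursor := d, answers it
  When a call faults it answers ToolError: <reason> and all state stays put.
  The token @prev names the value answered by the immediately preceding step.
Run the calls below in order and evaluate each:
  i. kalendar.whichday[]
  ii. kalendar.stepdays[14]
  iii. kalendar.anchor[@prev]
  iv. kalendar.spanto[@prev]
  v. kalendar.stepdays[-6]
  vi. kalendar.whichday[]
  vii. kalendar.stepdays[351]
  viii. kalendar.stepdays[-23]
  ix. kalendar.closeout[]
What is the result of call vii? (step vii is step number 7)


// 1. whichday() == Thursday
// 2. stepdays(n=14) == 2111-05-28
// 3. anchor(d=@prev) == 2111-05-28
// 4. spanto(d=@prev) == 0
// 5. stepdays(n=-6) == 2111-05-22
// 6. whichday() == Friday
// 7. stepdays(n=351) == 2112-05-07
// 8. stepdays(n=-23) == 2112-04-14
// 9. closeout() == 2112-04-30

Answer: 2112-05-07


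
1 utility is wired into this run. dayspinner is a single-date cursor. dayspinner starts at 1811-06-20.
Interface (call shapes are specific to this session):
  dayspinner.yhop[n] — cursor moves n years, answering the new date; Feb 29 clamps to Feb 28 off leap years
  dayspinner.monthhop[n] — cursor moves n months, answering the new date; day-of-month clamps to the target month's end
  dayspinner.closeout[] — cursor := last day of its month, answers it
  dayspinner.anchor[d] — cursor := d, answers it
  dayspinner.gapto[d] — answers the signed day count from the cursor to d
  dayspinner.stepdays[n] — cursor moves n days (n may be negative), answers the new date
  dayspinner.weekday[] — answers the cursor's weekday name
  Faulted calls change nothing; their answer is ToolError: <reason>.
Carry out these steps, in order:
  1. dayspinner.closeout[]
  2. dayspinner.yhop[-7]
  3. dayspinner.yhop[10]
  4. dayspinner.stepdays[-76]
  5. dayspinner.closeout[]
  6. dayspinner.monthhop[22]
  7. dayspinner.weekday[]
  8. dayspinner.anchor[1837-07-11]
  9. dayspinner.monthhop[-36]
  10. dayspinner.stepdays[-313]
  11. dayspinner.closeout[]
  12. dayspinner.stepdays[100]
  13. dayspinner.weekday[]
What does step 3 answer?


$ dayspinner.closeout
= 1811-06-30
$ dayspinner.yhop -7
= 1804-06-30
$ dayspinner.yhop 10
= 1814-06-30
$ dayspinner.stepdays -76
= 1814-04-15
$ dayspinner.closeout
= 1814-04-30
$ dayspinner.monthhop 22
= 1816-02-29
$ dayspinner.weekday
= Thursday
$ dayspinner.anchor 1837-07-11
= 1837-07-11
$ dayspinner.monthhop -36
= 1834-07-11
$ dayspinner.stepdays -313
= 1833-09-01
$ dayspinner.closeout
= 1833-09-30
$ dayspinner.stepdays 100
= 1834-01-08
$ dayspinner.weekday
= Wednesday

Answer: 1814-06-30


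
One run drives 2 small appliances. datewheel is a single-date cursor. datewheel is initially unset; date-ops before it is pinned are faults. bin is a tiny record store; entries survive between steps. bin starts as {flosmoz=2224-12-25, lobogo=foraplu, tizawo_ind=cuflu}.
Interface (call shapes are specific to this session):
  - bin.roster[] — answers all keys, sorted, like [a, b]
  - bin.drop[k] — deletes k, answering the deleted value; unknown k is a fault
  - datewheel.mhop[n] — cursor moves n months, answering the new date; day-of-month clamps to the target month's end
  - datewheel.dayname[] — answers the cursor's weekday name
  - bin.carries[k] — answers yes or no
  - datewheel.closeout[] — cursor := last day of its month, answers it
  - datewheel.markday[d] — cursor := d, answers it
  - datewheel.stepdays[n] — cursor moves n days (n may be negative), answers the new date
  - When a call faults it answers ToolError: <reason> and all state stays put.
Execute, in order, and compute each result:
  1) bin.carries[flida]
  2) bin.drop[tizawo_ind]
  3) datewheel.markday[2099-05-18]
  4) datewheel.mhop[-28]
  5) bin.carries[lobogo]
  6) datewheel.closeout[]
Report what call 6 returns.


Answer: 2097-01-31

Derivation:
$ bin.carries k: flida
  no
$ bin.drop k: tizawo_ind
  cuflu
$ datewheel.markday d: 2099-05-18
  2099-05-18
$ datewheel.mhop n: -28
  2097-01-18
$ bin.carries k: lobogo
  yes
$ datewheel.closeout
  2097-01-31


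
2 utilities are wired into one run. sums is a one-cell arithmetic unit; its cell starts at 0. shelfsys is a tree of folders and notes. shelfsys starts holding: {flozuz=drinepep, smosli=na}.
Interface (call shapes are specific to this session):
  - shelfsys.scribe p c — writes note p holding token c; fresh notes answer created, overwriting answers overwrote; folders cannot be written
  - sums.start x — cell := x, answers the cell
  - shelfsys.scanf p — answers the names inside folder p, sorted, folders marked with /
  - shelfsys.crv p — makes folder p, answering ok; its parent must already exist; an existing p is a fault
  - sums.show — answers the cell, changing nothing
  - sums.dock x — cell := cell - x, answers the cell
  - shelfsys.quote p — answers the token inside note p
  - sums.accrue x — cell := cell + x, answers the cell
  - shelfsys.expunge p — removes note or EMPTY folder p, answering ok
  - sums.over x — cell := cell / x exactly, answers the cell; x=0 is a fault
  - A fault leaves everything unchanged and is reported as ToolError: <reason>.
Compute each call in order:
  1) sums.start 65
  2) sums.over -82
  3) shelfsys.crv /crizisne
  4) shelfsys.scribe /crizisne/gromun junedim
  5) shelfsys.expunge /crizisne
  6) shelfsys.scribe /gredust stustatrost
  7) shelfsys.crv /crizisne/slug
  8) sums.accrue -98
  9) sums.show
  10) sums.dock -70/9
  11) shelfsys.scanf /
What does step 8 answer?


→ sums.start(x: 65)
← 65
→ sums.over(x: -82)
← -65/82
→ shelfsys.crv(p: /crizisne)
← ok
→ shelfsys.scribe(p: /crizisne/gromun, c: junedim)
← created
→ shelfsys.expunge(p: /crizisne)
← ToolError: not empty
→ shelfsys.scribe(p: /gredust, c: stustatrost)
← created
→ shelfsys.crv(p: /crizisne/slug)
← ok
→ sums.accrue(x: -98)
← -8101/82
→ sums.show()
← -8101/82
→ sums.dock(x: -70/9)
← -67169/738
→ shelfsys.scanf(p: /)
← [crizisne/, flozuz, gredust, smosli]

Answer: -8101/82


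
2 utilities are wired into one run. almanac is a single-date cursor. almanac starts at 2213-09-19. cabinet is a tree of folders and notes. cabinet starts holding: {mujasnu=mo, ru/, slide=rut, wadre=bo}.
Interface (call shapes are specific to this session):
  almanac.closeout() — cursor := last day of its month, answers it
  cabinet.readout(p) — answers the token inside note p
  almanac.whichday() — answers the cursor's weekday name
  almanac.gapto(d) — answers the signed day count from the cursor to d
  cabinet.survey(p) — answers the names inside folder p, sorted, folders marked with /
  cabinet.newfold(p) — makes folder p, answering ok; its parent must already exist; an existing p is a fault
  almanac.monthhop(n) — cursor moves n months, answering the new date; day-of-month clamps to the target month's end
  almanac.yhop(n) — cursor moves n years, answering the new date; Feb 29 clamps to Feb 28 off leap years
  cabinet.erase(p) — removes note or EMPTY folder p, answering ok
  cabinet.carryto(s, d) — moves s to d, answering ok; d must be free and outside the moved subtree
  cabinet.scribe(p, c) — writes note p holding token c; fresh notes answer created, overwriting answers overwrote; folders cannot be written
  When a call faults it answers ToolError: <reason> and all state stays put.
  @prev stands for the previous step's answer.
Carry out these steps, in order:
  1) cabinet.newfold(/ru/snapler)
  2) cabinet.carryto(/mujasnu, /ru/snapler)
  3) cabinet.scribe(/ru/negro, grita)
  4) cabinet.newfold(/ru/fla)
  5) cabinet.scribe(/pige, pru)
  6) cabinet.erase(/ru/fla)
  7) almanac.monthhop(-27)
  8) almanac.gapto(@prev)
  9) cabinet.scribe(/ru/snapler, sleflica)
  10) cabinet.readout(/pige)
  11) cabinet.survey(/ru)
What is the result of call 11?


Answer: [negro, snapler/]

Derivation:
I run cabinet.newfold with p=/ru/snapler, and get ok.
I run cabinet.carryto with s=/mujasnu, d=/ru/snapler, yielding ToolError: exists.
I use cabinet.scribe with p=/ru/negro, c=grita, yielding created.
Invoking cabinet.newfold with p=/ru/fla, and observe ok.
I run cabinet.scribe with p=/pige, c=pru: created.
Next I call cabinet.erase with p=/ru/fla, giving ok.
I run almanac.monthhop with n=-27, and see 2211-06-19.
I try almanac.gapto with d=@prev, → 0.
I run cabinet.scribe with p=/ru/snapler, c=sleflica: ToolError: is a directory.
Next I call cabinet.readout with p=/pige, — result: pru.
I use cabinet.survey with p=/ru, and see [negro, snapler/].


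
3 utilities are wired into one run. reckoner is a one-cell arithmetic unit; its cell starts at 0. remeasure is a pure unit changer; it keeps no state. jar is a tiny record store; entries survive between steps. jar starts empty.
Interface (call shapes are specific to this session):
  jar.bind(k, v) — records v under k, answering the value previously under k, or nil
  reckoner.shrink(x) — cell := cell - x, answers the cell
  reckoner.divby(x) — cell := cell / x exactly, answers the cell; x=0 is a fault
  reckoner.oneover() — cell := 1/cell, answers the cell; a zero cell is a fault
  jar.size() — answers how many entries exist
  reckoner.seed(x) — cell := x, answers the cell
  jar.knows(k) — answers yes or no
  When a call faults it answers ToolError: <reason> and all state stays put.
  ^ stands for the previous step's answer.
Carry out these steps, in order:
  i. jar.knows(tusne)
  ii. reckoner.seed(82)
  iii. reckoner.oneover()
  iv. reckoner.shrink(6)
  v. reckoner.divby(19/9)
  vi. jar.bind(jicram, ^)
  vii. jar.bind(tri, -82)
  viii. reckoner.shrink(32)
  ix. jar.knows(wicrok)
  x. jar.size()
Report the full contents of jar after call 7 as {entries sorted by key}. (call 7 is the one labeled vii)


Answer: {jicram=-4419/1558, tri=-82}

Derivation:
~$ jar.knows tusne
:: no
~$ reckoner.seed 82
:: 82
~$ reckoner.oneover
:: 1/82
~$ reckoner.shrink 6
:: -491/82
~$ reckoner.divby 19/9
:: -4419/1558
~$ jar.bind jicram ^
:: nil
~$ jar.bind tri -82
:: nil
~$ reckoner.shrink 32
:: -54275/1558
~$ jar.knows wicrok
:: no
~$ jar.size
:: 2


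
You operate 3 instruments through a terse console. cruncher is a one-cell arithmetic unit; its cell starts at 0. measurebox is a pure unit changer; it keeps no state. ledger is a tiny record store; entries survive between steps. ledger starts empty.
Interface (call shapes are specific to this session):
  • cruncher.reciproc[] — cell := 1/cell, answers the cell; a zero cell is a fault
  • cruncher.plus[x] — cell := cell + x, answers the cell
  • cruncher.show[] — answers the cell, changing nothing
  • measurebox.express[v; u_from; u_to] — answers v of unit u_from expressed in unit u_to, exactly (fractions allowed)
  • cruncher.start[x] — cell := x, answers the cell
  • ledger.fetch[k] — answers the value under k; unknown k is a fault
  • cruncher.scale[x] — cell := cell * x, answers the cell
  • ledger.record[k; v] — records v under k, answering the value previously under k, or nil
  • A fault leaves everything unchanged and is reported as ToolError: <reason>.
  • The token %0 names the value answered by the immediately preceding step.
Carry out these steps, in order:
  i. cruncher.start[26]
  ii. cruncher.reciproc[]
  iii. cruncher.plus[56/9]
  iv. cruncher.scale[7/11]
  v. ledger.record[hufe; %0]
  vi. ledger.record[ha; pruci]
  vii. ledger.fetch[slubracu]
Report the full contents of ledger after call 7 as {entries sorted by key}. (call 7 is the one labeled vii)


% cruncher.start x: 26
:: 26
% cruncher.reciproc
:: 1/26
% cruncher.plus x: 56/9
:: 1465/234
% cruncher.scale x: 7/11
:: 10255/2574
% ledger.record k: hufe v: %0
:: nil
% ledger.record k: ha v: pruci
:: nil
% ledger.fetch k: slubracu
:: ToolError: no such key slubracu

Answer: {ha=pruci, hufe=10255/2574}


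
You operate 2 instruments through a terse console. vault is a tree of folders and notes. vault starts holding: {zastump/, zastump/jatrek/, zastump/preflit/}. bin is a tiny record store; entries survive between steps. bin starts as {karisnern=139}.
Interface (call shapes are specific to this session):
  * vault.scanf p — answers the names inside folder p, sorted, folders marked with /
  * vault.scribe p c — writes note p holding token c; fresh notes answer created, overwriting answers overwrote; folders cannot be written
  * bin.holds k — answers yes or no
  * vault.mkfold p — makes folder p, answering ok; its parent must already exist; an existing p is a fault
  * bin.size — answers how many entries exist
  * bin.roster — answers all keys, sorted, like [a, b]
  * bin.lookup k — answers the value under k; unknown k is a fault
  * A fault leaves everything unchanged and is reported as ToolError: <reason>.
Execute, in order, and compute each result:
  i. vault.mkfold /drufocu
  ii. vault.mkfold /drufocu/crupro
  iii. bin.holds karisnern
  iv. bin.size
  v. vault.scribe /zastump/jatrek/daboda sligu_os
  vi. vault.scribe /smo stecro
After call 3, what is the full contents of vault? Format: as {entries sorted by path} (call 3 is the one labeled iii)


Answer: {drufocu/, drufocu/crupro/, zastump/, zastump/jatrek/, zastump/preflit/}

Derivation:
·→ vault.mkfold(p=/drufocu)
·← ok
·→ vault.mkfold(p=/drufocu/crupro)
·← ok
·→ bin.holds(k=karisnern)
·← yes
·→ bin.size()
·← 1
·→ vault.scribe(p=/zastump/jatrek/daboda, c=sligu_os)
·← created
·→ vault.scribe(p=/smo, c=stecro)
·← created


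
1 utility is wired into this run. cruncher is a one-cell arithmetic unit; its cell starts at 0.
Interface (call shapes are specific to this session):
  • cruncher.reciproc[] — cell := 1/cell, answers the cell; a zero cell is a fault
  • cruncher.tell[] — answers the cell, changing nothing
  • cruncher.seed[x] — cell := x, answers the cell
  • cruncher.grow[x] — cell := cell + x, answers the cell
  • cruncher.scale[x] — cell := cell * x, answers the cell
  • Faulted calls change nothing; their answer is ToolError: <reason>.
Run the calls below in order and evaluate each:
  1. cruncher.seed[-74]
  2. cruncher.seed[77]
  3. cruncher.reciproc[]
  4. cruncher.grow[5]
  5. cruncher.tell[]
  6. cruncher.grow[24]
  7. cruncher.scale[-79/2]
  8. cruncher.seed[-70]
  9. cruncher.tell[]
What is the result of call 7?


-> cruncher.seed(x=-74)
<- -74
-> cruncher.seed(x=77)
<- 77
-> cruncher.reciproc()
<- 1/77
-> cruncher.grow(x=5)
<- 386/77
-> cruncher.tell()
<- 386/77
-> cruncher.grow(x=24)
<- 2234/77
-> cruncher.scale(x=-79/2)
<- -88243/77
-> cruncher.seed(x=-70)
<- -70
-> cruncher.tell()
<- -70

Answer: -88243/77


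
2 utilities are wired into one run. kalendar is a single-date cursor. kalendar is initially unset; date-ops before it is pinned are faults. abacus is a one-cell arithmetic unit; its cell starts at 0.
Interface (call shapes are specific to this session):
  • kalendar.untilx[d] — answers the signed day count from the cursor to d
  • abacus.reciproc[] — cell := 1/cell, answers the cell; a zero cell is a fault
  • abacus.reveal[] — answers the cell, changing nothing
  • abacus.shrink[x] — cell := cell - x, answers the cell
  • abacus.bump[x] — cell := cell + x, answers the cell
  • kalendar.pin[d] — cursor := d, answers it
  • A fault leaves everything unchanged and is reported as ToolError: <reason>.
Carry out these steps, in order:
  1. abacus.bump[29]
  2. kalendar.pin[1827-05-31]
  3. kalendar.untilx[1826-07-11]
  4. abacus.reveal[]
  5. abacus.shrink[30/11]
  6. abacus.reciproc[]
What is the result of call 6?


·→ abacus.bump(x=29)
·← 29
·→ kalendar.pin(d=1827-05-31)
·← 1827-05-31
·→ kalendar.untilx(d=1826-07-11)
·← -324
·→ abacus.reveal()
·← 29
·→ abacus.shrink(x=30/11)
·← 289/11
·→ abacus.reciproc()
·← 11/289

Answer: 11/289


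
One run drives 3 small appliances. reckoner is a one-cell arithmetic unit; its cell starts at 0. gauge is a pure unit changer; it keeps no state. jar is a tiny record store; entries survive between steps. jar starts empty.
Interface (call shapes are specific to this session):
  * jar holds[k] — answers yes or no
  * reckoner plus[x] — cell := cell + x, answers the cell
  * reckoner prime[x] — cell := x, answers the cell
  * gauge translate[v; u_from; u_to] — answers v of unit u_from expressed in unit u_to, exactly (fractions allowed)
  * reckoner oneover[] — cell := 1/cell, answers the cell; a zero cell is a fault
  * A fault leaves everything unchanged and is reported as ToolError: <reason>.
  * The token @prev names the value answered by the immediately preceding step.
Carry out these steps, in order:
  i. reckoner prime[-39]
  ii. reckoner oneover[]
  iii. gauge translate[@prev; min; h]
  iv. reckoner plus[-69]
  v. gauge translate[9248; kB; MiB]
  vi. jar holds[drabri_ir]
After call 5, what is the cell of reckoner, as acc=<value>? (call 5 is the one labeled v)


Answer: acc=-2692/39

Derivation:
# 1. reckoner prime(x→-39) ~> -39
# 2. reckoner oneover() ~> -1/39
# 3. gauge translate(v→@prev, u_from→min, u_to→h) ~> -1/2340
# 4. reckoner plus(x→-69) ~> -2692/39
# 5. gauge translate(v→9248, u_from→kB, u_to→MiB) ~> 36125/4096
# 6. jar holds(k→drabri_ir) ~> no
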